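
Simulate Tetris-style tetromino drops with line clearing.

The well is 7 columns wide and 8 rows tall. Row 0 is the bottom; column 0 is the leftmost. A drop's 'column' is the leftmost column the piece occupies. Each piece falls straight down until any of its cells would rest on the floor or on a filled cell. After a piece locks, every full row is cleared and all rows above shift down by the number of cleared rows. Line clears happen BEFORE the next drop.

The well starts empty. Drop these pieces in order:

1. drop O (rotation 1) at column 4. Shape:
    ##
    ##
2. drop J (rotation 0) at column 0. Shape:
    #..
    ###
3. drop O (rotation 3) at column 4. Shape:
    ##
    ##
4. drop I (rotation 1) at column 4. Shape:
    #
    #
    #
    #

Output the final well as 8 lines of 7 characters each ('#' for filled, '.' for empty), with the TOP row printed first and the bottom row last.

Drop 1: O rot1 at col 4 lands with bottom-row=0; cleared 0 line(s) (total 0); column heights now [0 0 0 0 2 2 0], max=2
Drop 2: J rot0 at col 0 lands with bottom-row=0; cleared 0 line(s) (total 0); column heights now [2 1 1 0 2 2 0], max=2
Drop 3: O rot3 at col 4 lands with bottom-row=2; cleared 0 line(s) (total 0); column heights now [2 1 1 0 4 4 0], max=4
Drop 4: I rot1 at col 4 lands with bottom-row=4; cleared 0 line(s) (total 0); column heights now [2 1 1 0 8 4 0], max=8

Answer: ....#..
....#..
....#..
....#..
....##.
....##.
#...##.
###.##.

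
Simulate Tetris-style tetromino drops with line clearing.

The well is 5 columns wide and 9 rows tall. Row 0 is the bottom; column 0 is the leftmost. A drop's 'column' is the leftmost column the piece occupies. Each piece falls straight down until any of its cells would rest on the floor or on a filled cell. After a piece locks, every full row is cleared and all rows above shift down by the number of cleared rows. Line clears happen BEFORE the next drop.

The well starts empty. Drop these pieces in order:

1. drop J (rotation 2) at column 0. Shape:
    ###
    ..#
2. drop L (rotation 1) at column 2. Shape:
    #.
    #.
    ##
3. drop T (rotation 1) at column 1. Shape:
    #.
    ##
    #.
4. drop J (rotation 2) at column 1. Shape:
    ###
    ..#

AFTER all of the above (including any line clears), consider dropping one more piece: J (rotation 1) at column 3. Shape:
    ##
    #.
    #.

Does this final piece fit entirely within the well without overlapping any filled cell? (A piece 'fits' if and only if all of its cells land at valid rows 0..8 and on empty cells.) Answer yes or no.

Answer: no

Derivation:
Drop 1: J rot2 at col 0 lands with bottom-row=0; cleared 0 line(s) (total 0); column heights now [2 2 2 0 0], max=2
Drop 2: L rot1 at col 2 lands with bottom-row=2; cleared 0 line(s) (total 0); column heights now [2 2 5 3 0], max=5
Drop 3: T rot1 at col 1 lands with bottom-row=4; cleared 0 line(s) (total 0); column heights now [2 7 6 3 0], max=7
Drop 4: J rot2 at col 1 lands with bottom-row=6; cleared 0 line(s) (total 0); column heights now [2 8 8 8 0], max=8
Test piece J rot1 at col 3 (width 2): heights before test = [2 8 8 8 0]; fits = False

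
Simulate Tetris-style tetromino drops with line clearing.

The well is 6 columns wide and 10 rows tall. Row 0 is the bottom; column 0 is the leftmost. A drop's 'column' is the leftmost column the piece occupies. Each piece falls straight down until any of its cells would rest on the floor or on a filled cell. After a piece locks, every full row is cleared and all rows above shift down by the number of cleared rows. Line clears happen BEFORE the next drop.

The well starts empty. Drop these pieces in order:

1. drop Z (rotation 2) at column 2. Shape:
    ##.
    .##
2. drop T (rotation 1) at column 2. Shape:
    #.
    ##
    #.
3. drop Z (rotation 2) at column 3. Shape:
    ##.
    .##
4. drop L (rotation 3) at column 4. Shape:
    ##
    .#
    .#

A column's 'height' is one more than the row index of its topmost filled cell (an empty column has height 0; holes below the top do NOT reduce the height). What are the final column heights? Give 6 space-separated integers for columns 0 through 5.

Drop 1: Z rot2 at col 2 lands with bottom-row=0; cleared 0 line(s) (total 0); column heights now [0 0 2 2 1 0], max=2
Drop 2: T rot1 at col 2 lands with bottom-row=2; cleared 0 line(s) (total 0); column heights now [0 0 5 4 1 0], max=5
Drop 3: Z rot2 at col 3 lands with bottom-row=3; cleared 0 line(s) (total 0); column heights now [0 0 5 5 5 4], max=5
Drop 4: L rot3 at col 4 lands with bottom-row=4; cleared 0 line(s) (total 0); column heights now [0 0 5 5 7 7], max=7

Answer: 0 0 5 5 7 7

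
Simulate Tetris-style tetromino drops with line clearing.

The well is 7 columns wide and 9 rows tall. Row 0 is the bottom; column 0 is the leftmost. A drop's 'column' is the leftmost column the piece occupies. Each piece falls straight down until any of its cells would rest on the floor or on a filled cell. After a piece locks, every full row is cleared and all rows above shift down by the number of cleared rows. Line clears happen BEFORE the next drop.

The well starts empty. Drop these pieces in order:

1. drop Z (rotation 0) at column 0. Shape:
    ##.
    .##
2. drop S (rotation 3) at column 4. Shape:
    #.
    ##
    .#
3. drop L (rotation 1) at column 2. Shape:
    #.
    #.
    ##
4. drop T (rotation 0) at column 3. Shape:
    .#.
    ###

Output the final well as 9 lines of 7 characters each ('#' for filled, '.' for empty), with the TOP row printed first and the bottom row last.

Answer: .......
.......
.......
.......
....#..
..####.
..#.#..
######.
.##..#.

Derivation:
Drop 1: Z rot0 at col 0 lands with bottom-row=0; cleared 0 line(s) (total 0); column heights now [2 2 1 0 0 0 0], max=2
Drop 2: S rot3 at col 4 lands with bottom-row=0; cleared 0 line(s) (total 0); column heights now [2 2 1 0 3 2 0], max=3
Drop 3: L rot1 at col 2 lands with bottom-row=1; cleared 0 line(s) (total 0); column heights now [2 2 4 2 3 2 0], max=4
Drop 4: T rot0 at col 3 lands with bottom-row=3; cleared 0 line(s) (total 0); column heights now [2 2 4 4 5 4 0], max=5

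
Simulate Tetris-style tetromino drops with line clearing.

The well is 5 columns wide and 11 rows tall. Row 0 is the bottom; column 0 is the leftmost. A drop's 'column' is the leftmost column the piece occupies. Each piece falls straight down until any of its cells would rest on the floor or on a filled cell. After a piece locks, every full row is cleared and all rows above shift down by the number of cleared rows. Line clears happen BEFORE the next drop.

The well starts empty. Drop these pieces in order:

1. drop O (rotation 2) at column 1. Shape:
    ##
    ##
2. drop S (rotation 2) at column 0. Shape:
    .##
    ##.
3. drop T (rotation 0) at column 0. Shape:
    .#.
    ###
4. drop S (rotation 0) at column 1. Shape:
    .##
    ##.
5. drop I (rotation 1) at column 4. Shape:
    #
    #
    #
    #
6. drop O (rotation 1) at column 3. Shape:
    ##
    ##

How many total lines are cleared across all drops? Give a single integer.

Answer: 0

Derivation:
Drop 1: O rot2 at col 1 lands with bottom-row=0; cleared 0 line(s) (total 0); column heights now [0 2 2 0 0], max=2
Drop 2: S rot2 at col 0 lands with bottom-row=2; cleared 0 line(s) (total 0); column heights now [3 4 4 0 0], max=4
Drop 3: T rot0 at col 0 lands with bottom-row=4; cleared 0 line(s) (total 0); column heights now [5 6 5 0 0], max=6
Drop 4: S rot0 at col 1 lands with bottom-row=6; cleared 0 line(s) (total 0); column heights now [5 7 8 8 0], max=8
Drop 5: I rot1 at col 4 lands with bottom-row=0; cleared 0 line(s) (total 0); column heights now [5 7 8 8 4], max=8
Drop 6: O rot1 at col 3 lands with bottom-row=8; cleared 0 line(s) (total 0); column heights now [5 7 8 10 10], max=10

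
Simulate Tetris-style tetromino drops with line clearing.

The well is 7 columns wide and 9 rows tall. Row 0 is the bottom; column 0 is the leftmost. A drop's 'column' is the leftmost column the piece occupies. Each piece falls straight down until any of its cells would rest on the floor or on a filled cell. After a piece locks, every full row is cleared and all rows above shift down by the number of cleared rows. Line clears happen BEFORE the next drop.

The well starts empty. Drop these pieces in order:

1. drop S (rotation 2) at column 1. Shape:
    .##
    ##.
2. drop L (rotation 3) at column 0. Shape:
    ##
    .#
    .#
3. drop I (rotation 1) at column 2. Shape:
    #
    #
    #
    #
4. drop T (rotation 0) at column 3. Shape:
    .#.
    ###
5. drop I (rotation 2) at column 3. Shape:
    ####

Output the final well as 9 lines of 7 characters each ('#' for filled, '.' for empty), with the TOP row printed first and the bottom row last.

Drop 1: S rot2 at col 1 lands with bottom-row=0; cleared 0 line(s) (total 0); column heights now [0 1 2 2 0 0 0], max=2
Drop 2: L rot3 at col 0 lands with bottom-row=1; cleared 0 line(s) (total 0); column heights now [4 4 2 2 0 0 0], max=4
Drop 3: I rot1 at col 2 lands with bottom-row=2; cleared 0 line(s) (total 0); column heights now [4 4 6 2 0 0 0], max=6
Drop 4: T rot0 at col 3 lands with bottom-row=2; cleared 0 line(s) (total 0); column heights now [4 4 6 3 4 3 0], max=6
Drop 5: I rot2 at col 3 lands with bottom-row=4; cleared 0 line(s) (total 0); column heights now [4 4 6 5 5 5 5], max=6

Answer: .......
.......
.......
..#....
..#####
###.#..
.#####.
.###...
.##....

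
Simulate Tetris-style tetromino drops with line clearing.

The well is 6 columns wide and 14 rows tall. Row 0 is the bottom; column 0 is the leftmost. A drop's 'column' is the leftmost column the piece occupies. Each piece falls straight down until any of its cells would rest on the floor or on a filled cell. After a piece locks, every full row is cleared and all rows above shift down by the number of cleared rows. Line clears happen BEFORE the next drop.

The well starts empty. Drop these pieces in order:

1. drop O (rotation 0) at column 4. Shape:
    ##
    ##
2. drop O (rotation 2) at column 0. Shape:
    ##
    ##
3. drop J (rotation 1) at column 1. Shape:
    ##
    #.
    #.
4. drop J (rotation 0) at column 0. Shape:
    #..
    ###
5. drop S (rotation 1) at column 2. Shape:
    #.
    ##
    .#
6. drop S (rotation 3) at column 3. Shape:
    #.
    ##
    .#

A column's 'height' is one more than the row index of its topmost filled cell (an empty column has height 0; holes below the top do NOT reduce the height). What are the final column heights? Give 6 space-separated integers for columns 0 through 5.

Drop 1: O rot0 at col 4 lands with bottom-row=0; cleared 0 line(s) (total 0); column heights now [0 0 0 0 2 2], max=2
Drop 2: O rot2 at col 0 lands with bottom-row=0; cleared 0 line(s) (total 0); column heights now [2 2 0 0 2 2], max=2
Drop 3: J rot1 at col 1 lands with bottom-row=2; cleared 0 line(s) (total 0); column heights now [2 5 5 0 2 2], max=5
Drop 4: J rot0 at col 0 lands with bottom-row=5; cleared 0 line(s) (total 0); column heights now [7 6 6 0 2 2], max=7
Drop 5: S rot1 at col 2 lands with bottom-row=5; cleared 0 line(s) (total 0); column heights now [7 6 8 7 2 2], max=8
Drop 6: S rot3 at col 3 lands with bottom-row=6; cleared 0 line(s) (total 0); column heights now [7 6 8 9 8 2], max=9

Answer: 7 6 8 9 8 2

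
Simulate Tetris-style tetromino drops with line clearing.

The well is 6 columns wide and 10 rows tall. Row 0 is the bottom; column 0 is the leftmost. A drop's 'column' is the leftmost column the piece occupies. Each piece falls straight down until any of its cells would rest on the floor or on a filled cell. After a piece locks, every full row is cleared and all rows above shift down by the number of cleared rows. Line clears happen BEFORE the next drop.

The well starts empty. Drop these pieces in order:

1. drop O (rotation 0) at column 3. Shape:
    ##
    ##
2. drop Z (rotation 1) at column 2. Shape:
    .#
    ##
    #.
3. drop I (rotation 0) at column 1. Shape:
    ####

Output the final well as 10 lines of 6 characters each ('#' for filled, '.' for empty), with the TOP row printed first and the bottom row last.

Answer: ......
......
......
......
......
.####.
...#..
..##..
..###.
...##.

Derivation:
Drop 1: O rot0 at col 3 lands with bottom-row=0; cleared 0 line(s) (total 0); column heights now [0 0 0 2 2 0], max=2
Drop 2: Z rot1 at col 2 lands with bottom-row=1; cleared 0 line(s) (total 0); column heights now [0 0 3 4 2 0], max=4
Drop 3: I rot0 at col 1 lands with bottom-row=4; cleared 0 line(s) (total 0); column heights now [0 5 5 5 5 0], max=5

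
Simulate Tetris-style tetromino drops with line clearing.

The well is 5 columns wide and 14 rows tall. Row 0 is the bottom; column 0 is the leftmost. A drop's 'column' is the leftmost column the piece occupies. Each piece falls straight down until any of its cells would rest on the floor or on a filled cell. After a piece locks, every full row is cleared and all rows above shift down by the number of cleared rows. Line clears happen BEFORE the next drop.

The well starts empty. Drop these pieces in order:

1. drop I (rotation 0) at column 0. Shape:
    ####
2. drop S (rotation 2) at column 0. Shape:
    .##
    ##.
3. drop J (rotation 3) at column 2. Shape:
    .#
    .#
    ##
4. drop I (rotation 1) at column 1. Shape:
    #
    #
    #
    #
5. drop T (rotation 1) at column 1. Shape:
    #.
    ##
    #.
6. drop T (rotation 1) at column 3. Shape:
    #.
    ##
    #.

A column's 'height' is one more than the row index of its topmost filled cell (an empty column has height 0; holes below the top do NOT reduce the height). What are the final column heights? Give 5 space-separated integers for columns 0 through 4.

Answer: 2 10 9 9 8

Derivation:
Drop 1: I rot0 at col 0 lands with bottom-row=0; cleared 0 line(s) (total 0); column heights now [1 1 1 1 0], max=1
Drop 2: S rot2 at col 0 lands with bottom-row=1; cleared 0 line(s) (total 0); column heights now [2 3 3 1 0], max=3
Drop 3: J rot3 at col 2 lands with bottom-row=3; cleared 0 line(s) (total 0); column heights now [2 3 4 6 0], max=6
Drop 4: I rot1 at col 1 lands with bottom-row=3; cleared 0 line(s) (total 0); column heights now [2 7 4 6 0], max=7
Drop 5: T rot1 at col 1 lands with bottom-row=7; cleared 0 line(s) (total 0); column heights now [2 10 9 6 0], max=10
Drop 6: T rot1 at col 3 lands with bottom-row=6; cleared 0 line(s) (total 0); column heights now [2 10 9 9 8], max=10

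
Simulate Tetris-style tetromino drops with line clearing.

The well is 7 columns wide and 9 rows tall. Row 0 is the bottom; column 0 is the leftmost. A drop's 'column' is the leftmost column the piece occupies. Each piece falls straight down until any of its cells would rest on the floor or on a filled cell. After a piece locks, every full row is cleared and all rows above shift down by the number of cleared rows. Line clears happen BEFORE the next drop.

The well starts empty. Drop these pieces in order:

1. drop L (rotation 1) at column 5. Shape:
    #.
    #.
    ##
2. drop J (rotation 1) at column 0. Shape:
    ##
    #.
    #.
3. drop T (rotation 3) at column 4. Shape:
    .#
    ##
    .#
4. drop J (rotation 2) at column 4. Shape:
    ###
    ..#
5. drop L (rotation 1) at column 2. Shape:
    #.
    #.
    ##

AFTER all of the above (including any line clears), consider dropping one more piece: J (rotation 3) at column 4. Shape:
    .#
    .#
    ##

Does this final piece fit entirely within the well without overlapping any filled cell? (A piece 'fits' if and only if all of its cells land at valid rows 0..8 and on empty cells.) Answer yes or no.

Answer: no

Derivation:
Drop 1: L rot1 at col 5 lands with bottom-row=0; cleared 0 line(s) (total 0); column heights now [0 0 0 0 0 3 1], max=3
Drop 2: J rot1 at col 0 lands with bottom-row=0; cleared 0 line(s) (total 0); column heights now [3 3 0 0 0 3 1], max=3
Drop 3: T rot3 at col 4 lands with bottom-row=3; cleared 0 line(s) (total 0); column heights now [3 3 0 0 5 6 1], max=6
Drop 4: J rot2 at col 4 lands with bottom-row=5; cleared 0 line(s) (total 0); column heights now [3 3 0 0 7 7 7], max=7
Drop 5: L rot1 at col 2 lands with bottom-row=0; cleared 0 line(s) (total 0); column heights now [3 3 3 1 7 7 7], max=7
Test piece J rot3 at col 4 (width 2): heights before test = [3 3 3 1 7 7 7]; fits = False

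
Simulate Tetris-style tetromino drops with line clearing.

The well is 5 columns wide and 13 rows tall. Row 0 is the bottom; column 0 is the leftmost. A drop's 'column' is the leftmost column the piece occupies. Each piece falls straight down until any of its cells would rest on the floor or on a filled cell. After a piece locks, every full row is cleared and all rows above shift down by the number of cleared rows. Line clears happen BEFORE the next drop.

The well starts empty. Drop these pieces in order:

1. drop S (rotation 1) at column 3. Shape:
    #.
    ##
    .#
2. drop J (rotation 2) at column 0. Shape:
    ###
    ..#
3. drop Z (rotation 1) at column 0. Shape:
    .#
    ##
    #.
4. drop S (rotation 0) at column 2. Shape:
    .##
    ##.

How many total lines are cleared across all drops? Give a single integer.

Answer: 1

Derivation:
Drop 1: S rot1 at col 3 lands with bottom-row=0; cleared 0 line(s) (total 0); column heights now [0 0 0 3 2], max=3
Drop 2: J rot2 at col 0 lands with bottom-row=0; cleared 1 line(s) (total 1); column heights now [0 0 1 2 1], max=2
Drop 3: Z rot1 at col 0 lands with bottom-row=0; cleared 0 line(s) (total 1); column heights now [2 3 1 2 1], max=3
Drop 4: S rot0 at col 2 lands with bottom-row=2; cleared 0 line(s) (total 1); column heights now [2 3 3 4 4], max=4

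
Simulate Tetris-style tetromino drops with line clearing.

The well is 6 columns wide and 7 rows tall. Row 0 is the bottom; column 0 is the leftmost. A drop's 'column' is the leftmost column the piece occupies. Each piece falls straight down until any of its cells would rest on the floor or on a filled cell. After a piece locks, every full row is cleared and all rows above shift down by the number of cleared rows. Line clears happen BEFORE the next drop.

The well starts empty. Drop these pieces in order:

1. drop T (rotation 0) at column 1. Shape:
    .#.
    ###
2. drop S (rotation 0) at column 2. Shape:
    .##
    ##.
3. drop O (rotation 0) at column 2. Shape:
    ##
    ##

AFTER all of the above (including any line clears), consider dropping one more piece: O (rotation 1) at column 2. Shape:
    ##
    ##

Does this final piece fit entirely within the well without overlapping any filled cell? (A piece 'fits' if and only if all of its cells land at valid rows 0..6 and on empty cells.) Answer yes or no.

Drop 1: T rot0 at col 1 lands with bottom-row=0; cleared 0 line(s) (total 0); column heights now [0 1 2 1 0 0], max=2
Drop 2: S rot0 at col 2 lands with bottom-row=2; cleared 0 line(s) (total 0); column heights now [0 1 3 4 4 0], max=4
Drop 3: O rot0 at col 2 lands with bottom-row=4; cleared 0 line(s) (total 0); column heights now [0 1 6 6 4 0], max=6
Test piece O rot1 at col 2 (width 2): heights before test = [0 1 6 6 4 0]; fits = False

Answer: no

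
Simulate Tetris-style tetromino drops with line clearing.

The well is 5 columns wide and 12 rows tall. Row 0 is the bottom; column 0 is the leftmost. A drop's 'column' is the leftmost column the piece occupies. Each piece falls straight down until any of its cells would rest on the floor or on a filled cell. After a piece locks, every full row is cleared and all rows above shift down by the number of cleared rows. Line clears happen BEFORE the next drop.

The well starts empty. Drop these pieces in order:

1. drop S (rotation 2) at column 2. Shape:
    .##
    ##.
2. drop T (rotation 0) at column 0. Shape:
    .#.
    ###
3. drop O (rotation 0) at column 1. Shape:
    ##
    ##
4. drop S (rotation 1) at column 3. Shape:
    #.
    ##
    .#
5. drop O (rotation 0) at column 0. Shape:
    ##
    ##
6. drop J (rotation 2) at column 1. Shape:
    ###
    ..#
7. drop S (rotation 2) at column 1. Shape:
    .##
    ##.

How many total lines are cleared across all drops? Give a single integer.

Drop 1: S rot2 at col 2 lands with bottom-row=0; cleared 0 line(s) (total 0); column heights now [0 0 1 2 2], max=2
Drop 2: T rot0 at col 0 lands with bottom-row=1; cleared 1 line(s) (total 1); column heights now [0 2 1 1 0], max=2
Drop 3: O rot0 at col 1 lands with bottom-row=2; cleared 0 line(s) (total 1); column heights now [0 4 4 1 0], max=4
Drop 4: S rot1 at col 3 lands with bottom-row=0; cleared 0 line(s) (total 1); column heights now [0 4 4 3 2], max=4
Drop 5: O rot0 at col 0 lands with bottom-row=4; cleared 0 line(s) (total 1); column heights now [6 6 4 3 2], max=6
Drop 6: J rot2 at col 1 lands with bottom-row=5; cleared 0 line(s) (total 1); column heights now [6 7 7 7 2], max=7
Drop 7: S rot2 at col 1 lands with bottom-row=7; cleared 0 line(s) (total 1); column heights now [6 8 9 9 2], max=9

Answer: 1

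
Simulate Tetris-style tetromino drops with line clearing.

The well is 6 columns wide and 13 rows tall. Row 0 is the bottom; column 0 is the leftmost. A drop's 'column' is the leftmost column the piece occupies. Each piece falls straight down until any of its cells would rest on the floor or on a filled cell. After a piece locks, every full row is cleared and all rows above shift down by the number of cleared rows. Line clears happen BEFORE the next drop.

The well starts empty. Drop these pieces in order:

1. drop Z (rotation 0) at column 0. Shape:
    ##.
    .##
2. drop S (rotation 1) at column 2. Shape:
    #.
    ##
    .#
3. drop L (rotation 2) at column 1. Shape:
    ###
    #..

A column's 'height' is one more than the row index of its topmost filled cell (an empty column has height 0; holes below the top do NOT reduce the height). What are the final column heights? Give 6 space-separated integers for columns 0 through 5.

Answer: 2 4 4 4 0 0

Derivation:
Drop 1: Z rot0 at col 0 lands with bottom-row=0; cleared 0 line(s) (total 0); column heights now [2 2 1 0 0 0], max=2
Drop 2: S rot1 at col 2 lands with bottom-row=0; cleared 0 line(s) (total 0); column heights now [2 2 3 2 0 0], max=3
Drop 3: L rot2 at col 1 lands with bottom-row=2; cleared 0 line(s) (total 0); column heights now [2 4 4 4 0 0], max=4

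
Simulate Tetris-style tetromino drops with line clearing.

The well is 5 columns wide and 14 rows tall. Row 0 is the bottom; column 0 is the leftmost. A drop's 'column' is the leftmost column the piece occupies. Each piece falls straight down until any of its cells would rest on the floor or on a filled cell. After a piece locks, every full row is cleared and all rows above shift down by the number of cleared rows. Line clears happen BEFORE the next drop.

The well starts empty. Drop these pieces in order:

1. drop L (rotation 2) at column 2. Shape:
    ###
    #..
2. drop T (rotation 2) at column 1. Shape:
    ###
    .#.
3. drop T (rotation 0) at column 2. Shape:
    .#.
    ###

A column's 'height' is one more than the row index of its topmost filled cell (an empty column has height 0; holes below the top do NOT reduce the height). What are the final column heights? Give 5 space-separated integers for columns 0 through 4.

Answer: 0 4 5 6 5

Derivation:
Drop 1: L rot2 at col 2 lands with bottom-row=0; cleared 0 line(s) (total 0); column heights now [0 0 2 2 2], max=2
Drop 2: T rot2 at col 1 lands with bottom-row=2; cleared 0 line(s) (total 0); column heights now [0 4 4 4 2], max=4
Drop 3: T rot0 at col 2 lands with bottom-row=4; cleared 0 line(s) (total 0); column heights now [0 4 5 6 5], max=6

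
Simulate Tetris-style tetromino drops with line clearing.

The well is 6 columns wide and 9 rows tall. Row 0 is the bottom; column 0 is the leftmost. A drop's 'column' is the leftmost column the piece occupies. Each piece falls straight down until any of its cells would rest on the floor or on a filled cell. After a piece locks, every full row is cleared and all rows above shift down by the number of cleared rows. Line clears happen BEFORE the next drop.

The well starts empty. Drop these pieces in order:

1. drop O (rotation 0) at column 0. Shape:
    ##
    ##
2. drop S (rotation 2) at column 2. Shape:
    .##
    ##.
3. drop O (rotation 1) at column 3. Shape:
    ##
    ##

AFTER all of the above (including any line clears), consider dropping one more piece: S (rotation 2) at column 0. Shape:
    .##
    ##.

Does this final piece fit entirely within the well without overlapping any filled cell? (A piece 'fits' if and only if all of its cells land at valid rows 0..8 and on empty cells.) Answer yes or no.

Answer: yes

Derivation:
Drop 1: O rot0 at col 0 lands with bottom-row=0; cleared 0 line(s) (total 0); column heights now [2 2 0 0 0 0], max=2
Drop 2: S rot2 at col 2 lands with bottom-row=0; cleared 0 line(s) (total 0); column heights now [2 2 1 2 2 0], max=2
Drop 3: O rot1 at col 3 lands with bottom-row=2; cleared 0 line(s) (total 0); column heights now [2 2 1 4 4 0], max=4
Test piece S rot2 at col 0 (width 3): heights before test = [2 2 1 4 4 0]; fits = True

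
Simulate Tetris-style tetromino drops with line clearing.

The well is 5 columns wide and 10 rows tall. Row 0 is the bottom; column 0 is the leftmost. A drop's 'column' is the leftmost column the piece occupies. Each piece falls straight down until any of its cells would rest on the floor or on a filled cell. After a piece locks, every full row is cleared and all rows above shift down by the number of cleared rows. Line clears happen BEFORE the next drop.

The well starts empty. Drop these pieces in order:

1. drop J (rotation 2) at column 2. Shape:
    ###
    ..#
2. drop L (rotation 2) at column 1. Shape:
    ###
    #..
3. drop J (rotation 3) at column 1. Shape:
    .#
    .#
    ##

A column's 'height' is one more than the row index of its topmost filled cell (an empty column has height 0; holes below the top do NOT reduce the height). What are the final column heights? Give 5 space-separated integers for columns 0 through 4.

Drop 1: J rot2 at col 2 lands with bottom-row=0; cleared 0 line(s) (total 0); column heights now [0 0 2 2 2], max=2
Drop 2: L rot2 at col 1 lands with bottom-row=1; cleared 0 line(s) (total 0); column heights now [0 3 3 3 2], max=3
Drop 3: J rot3 at col 1 lands with bottom-row=3; cleared 0 line(s) (total 0); column heights now [0 4 6 3 2], max=6

Answer: 0 4 6 3 2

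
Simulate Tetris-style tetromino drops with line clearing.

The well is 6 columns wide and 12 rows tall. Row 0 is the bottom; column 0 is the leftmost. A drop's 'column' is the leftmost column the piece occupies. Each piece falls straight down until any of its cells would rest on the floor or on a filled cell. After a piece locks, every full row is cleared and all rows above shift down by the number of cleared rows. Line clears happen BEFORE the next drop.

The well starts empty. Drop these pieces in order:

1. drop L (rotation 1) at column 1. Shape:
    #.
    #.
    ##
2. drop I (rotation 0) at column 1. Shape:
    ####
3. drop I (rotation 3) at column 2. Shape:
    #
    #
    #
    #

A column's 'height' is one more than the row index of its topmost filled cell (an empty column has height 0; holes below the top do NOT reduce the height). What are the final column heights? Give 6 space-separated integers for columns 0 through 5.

Drop 1: L rot1 at col 1 lands with bottom-row=0; cleared 0 line(s) (total 0); column heights now [0 3 1 0 0 0], max=3
Drop 2: I rot0 at col 1 lands with bottom-row=3; cleared 0 line(s) (total 0); column heights now [0 4 4 4 4 0], max=4
Drop 3: I rot3 at col 2 lands with bottom-row=4; cleared 0 line(s) (total 0); column heights now [0 4 8 4 4 0], max=8

Answer: 0 4 8 4 4 0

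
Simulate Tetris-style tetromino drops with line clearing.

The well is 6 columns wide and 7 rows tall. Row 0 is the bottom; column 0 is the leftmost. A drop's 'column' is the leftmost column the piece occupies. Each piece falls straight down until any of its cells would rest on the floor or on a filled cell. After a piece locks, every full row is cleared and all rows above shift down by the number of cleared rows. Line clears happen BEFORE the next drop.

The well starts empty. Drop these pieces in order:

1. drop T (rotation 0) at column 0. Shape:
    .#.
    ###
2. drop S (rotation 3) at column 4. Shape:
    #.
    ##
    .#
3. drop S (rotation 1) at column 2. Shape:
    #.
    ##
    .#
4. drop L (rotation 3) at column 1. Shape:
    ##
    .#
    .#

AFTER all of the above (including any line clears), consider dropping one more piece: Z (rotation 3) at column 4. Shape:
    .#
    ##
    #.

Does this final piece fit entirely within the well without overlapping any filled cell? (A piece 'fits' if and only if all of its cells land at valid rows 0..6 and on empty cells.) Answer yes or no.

Answer: yes

Derivation:
Drop 1: T rot0 at col 0 lands with bottom-row=0; cleared 0 line(s) (total 0); column heights now [1 2 1 0 0 0], max=2
Drop 2: S rot3 at col 4 lands with bottom-row=0; cleared 0 line(s) (total 0); column heights now [1 2 1 0 3 2], max=3
Drop 3: S rot1 at col 2 lands with bottom-row=0; cleared 0 line(s) (total 0); column heights now [1 2 3 2 3 2], max=3
Drop 4: L rot3 at col 1 lands with bottom-row=3; cleared 0 line(s) (total 0); column heights now [1 6 6 2 3 2], max=6
Test piece Z rot3 at col 4 (width 2): heights before test = [1 6 6 2 3 2]; fits = True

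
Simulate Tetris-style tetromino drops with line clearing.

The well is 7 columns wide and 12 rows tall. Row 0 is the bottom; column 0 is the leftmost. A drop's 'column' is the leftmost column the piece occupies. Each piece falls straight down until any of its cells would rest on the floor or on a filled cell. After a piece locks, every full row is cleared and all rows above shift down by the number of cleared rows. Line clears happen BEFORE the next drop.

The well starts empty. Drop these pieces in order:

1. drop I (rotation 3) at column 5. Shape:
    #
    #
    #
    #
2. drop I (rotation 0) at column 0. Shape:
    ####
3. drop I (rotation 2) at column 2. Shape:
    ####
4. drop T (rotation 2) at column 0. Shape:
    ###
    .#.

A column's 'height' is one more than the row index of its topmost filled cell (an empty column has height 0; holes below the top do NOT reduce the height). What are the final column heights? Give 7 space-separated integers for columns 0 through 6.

Answer: 6 6 6 5 5 5 0

Derivation:
Drop 1: I rot3 at col 5 lands with bottom-row=0; cleared 0 line(s) (total 0); column heights now [0 0 0 0 0 4 0], max=4
Drop 2: I rot0 at col 0 lands with bottom-row=0; cleared 0 line(s) (total 0); column heights now [1 1 1 1 0 4 0], max=4
Drop 3: I rot2 at col 2 lands with bottom-row=4; cleared 0 line(s) (total 0); column heights now [1 1 5 5 5 5 0], max=5
Drop 4: T rot2 at col 0 lands with bottom-row=4; cleared 0 line(s) (total 0); column heights now [6 6 6 5 5 5 0], max=6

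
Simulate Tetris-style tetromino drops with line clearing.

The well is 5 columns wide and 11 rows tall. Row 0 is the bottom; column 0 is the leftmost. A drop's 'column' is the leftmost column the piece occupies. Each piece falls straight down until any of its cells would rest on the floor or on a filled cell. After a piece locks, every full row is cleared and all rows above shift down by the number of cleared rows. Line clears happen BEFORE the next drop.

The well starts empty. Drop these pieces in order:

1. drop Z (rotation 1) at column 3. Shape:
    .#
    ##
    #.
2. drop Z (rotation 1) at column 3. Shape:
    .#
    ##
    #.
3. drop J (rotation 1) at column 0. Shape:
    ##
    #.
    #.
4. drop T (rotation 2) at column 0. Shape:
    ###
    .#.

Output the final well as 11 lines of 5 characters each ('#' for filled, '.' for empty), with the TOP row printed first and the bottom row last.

Answer: .....
.....
.....
.....
.....
.....
###.#
.#.##
##.##
#..##
#..#.

Derivation:
Drop 1: Z rot1 at col 3 lands with bottom-row=0; cleared 0 line(s) (total 0); column heights now [0 0 0 2 3], max=3
Drop 2: Z rot1 at col 3 lands with bottom-row=2; cleared 0 line(s) (total 0); column heights now [0 0 0 4 5], max=5
Drop 3: J rot1 at col 0 lands with bottom-row=0; cleared 0 line(s) (total 0); column heights now [3 3 0 4 5], max=5
Drop 4: T rot2 at col 0 lands with bottom-row=3; cleared 0 line(s) (total 0); column heights now [5 5 5 4 5], max=5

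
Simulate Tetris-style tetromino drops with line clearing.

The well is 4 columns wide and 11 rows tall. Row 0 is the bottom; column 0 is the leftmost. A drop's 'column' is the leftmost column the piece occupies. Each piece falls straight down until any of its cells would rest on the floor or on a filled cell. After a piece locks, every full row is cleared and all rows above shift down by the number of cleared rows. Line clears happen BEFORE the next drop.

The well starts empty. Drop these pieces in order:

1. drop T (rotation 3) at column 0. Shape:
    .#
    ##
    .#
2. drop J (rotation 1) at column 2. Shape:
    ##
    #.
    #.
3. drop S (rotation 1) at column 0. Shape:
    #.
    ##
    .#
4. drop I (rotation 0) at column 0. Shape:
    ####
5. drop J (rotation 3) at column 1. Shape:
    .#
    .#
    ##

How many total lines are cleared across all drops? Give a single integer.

Answer: 1

Derivation:
Drop 1: T rot3 at col 0 lands with bottom-row=0; cleared 0 line(s) (total 0); column heights now [2 3 0 0], max=3
Drop 2: J rot1 at col 2 lands with bottom-row=0; cleared 0 line(s) (total 0); column heights now [2 3 3 3], max=3
Drop 3: S rot1 at col 0 lands with bottom-row=3; cleared 0 line(s) (total 0); column heights now [6 5 3 3], max=6
Drop 4: I rot0 at col 0 lands with bottom-row=6; cleared 1 line(s) (total 1); column heights now [6 5 3 3], max=6
Drop 5: J rot3 at col 1 lands with bottom-row=5; cleared 0 line(s) (total 1); column heights now [6 6 8 3], max=8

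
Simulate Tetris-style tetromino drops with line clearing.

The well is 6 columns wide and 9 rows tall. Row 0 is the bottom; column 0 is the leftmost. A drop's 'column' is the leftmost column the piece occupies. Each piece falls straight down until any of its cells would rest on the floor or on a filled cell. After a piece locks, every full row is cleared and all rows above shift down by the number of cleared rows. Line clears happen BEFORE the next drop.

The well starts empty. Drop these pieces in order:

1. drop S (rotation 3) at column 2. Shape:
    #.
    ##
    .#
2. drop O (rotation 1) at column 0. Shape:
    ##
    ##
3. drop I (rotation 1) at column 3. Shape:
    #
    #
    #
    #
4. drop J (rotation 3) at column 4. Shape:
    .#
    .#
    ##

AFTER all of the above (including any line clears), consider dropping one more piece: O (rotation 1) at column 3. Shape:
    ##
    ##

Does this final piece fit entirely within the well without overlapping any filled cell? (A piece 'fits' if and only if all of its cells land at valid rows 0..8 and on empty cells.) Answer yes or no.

Answer: yes

Derivation:
Drop 1: S rot3 at col 2 lands with bottom-row=0; cleared 0 line(s) (total 0); column heights now [0 0 3 2 0 0], max=3
Drop 2: O rot1 at col 0 lands with bottom-row=0; cleared 0 line(s) (total 0); column heights now [2 2 3 2 0 0], max=3
Drop 3: I rot1 at col 3 lands with bottom-row=2; cleared 0 line(s) (total 0); column heights now [2 2 3 6 0 0], max=6
Drop 4: J rot3 at col 4 lands with bottom-row=0; cleared 0 line(s) (total 0); column heights now [2 2 3 6 1 3], max=6
Test piece O rot1 at col 3 (width 2): heights before test = [2 2 3 6 1 3]; fits = True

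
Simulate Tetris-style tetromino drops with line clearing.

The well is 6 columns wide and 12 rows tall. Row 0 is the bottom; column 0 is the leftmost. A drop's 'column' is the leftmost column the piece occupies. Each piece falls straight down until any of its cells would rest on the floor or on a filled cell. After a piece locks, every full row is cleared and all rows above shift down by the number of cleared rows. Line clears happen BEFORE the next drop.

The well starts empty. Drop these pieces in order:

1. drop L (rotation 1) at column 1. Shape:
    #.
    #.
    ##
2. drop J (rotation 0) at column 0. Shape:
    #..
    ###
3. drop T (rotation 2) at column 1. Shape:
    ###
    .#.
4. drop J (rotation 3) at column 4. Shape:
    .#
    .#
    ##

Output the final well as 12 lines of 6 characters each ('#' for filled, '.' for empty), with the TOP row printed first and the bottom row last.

Drop 1: L rot1 at col 1 lands with bottom-row=0; cleared 0 line(s) (total 0); column heights now [0 3 1 0 0 0], max=3
Drop 2: J rot0 at col 0 lands with bottom-row=3; cleared 0 line(s) (total 0); column heights now [5 4 4 0 0 0], max=5
Drop 3: T rot2 at col 1 lands with bottom-row=4; cleared 0 line(s) (total 0); column heights now [5 6 6 6 0 0], max=6
Drop 4: J rot3 at col 4 lands with bottom-row=0; cleared 0 line(s) (total 0); column heights now [5 6 6 6 1 3], max=6

Answer: ......
......
......
......
......
......
.###..
#.#...
###...
.#...#
.#...#
.##.##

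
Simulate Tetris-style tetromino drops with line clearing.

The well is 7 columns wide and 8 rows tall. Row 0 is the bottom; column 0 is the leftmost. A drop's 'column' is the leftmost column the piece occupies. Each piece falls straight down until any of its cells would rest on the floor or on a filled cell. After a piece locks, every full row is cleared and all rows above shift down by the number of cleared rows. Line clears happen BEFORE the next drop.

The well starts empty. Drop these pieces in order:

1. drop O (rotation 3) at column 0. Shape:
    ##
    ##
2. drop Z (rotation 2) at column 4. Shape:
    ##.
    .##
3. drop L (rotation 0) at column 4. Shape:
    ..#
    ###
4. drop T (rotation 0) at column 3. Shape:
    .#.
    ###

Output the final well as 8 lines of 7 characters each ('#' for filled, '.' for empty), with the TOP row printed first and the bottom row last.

Answer: .......
.......
.......
....#..
...####
....###
##..##.
##...##

Derivation:
Drop 1: O rot3 at col 0 lands with bottom-row=0; cleared 0 line(s) (total 0); column heights now [2 2 0 0 0 0 0], max=2
Drop 2: Z rot2 at col 4 lands with bottom-row=0; cleared 0 line(s) (total 0); column heights now [2 2 0 0 2 2 1], max=2
Drop 3: L rot0 at col 4 lands with bottom-row=2; cleared 0 line(s) (total 0); column heights now [2 2 0 0 3 3 4], max=4
Drop 4: T rot0 at col 3 lands with bottom-row=3; cleared 0 line(s) (total 0); column heights now [2 2 0 4 5 4 4], max=5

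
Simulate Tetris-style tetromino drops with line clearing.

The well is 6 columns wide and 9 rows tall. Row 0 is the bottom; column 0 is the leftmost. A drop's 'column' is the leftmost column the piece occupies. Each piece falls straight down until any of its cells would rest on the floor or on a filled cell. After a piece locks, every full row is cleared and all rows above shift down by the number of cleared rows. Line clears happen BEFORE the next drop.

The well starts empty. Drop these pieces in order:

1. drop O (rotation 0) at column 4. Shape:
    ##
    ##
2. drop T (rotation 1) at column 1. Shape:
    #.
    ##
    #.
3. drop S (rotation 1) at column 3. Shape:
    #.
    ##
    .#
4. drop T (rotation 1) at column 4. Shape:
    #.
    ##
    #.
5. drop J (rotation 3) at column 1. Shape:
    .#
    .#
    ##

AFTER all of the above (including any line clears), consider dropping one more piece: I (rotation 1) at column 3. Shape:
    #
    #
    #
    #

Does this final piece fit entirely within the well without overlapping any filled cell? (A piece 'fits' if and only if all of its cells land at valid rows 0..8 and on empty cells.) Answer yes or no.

Answer: yes

Derivation:
Drop 1: O rot0 at col 4 lands with bottom-row=0; cleared 0 line(s) (total 0); column heights now [0 0 0 0 2 2], max=2
Drop 2: T rot1 at col 1 lands with bottom-row=0; cleared 0 line(s) (total 0); column heights now [0 3 2 0 2 2], max=3
Drop 3: S rot1 at col 3 lands with bottom-row=2; cleared 0 line(s) (total 0); column heights now [0 3 2 5 4 2], max=5
Drop 4: T rot1 at col 4 lands with bottom-row=4; cleared 0 line(s) (total 0); column heights now [0 3 2 5 7 6], max=7
Drop 5: J rot3 at col 1 lands with bottom-row=3; cleared 0 line(s) (total 0); column heights now [0 4 6 5 7 6], max=7
Test piece I rot1 at col 3 (width 1): heights before test = [0 4 6 5 7 6]; fits = True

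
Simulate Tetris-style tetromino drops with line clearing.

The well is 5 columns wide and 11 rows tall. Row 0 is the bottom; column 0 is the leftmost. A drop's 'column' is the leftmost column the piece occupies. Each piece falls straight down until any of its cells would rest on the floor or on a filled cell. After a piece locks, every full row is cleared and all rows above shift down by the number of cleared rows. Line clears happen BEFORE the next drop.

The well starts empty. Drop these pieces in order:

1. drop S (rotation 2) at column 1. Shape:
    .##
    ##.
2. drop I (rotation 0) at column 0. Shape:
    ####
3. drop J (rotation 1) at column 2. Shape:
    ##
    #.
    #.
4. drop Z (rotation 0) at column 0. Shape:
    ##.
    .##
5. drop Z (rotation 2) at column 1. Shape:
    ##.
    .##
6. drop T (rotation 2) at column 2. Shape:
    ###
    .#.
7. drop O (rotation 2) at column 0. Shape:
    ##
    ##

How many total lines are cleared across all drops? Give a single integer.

Drop 1: S rot2 at col 1 lands with bottom-row=0; cleared 0 line(s) (total 0); column heights now [0 1 2 2 0], max=2
Drop 2: I rot0 at col 0 lands with bottom-row=2; cleared 0 line(s) (total 0); column heights now [3 3 3 3 0], max=3
Drop 3: J rot1 at col 2 lands with bottom-row=3; cleared 0 line(s) (total 0); column heights now [3 3 6 6 0], max=6
Drop 4: Z rot0 at col 0 lands with bottom-row=6; cleared 0 line(s) (total 0); column heights now [8 8 7 6 0], max=8
Drop 5: Z rot2 at col 1 lands with bottom-row=7; cleared 0 line(s) (total 0); column heights now [8 9 9 8 0], max=9
Drop 6: T rot2 at col 2 lands with bottom-row=8; cleared 0 line(s) (total 0); column heights now [8 9 10 10 10], max=10
Drop 7: O rot2 at col 0 lands with bottom-row=9; cleared 1 line(s) (total 1); column heights now [10 10 9 9 0], max=10

Answer: 1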